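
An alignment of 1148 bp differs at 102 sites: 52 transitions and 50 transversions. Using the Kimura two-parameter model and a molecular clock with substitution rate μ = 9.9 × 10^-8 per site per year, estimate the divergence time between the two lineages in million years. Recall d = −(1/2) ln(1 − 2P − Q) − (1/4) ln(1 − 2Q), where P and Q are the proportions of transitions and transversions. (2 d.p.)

0.48

P = 52/1148 ≈ 0.045296 and Q = 50/1148 ≈ 0.043554.
Under the Kimura two-parameter model, d = −½ ln(1 − 2P − Q) − ¼ ln(1 − 2Q).
1 − 2P − Q = 0.865854, giving −½ ln(0.865854) = 0.072019.
1 − 2Q = 0.912892, giving −¼ ln(0.912892) = 0.022784.
d = 0.072019 + 0.022784 = 0.094803.
Under a molecular clock d = 2μt, so t = d/(2μ) = 0.094803 / (2 × 9.9 × 10^-8) = 0.48 million years.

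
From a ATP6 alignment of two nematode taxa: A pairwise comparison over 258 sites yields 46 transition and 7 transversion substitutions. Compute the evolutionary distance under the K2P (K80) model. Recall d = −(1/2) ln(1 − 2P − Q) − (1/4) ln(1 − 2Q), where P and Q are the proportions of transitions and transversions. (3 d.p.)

0.256

P = 46/258 ≈ 0.178295 and Q = 7/258 ≈ 0.027132.
Under the Kimura two-parameter model, d = −½ ln(1 − 2P − Q) − ¼ ln(1 − 2Q).
1 − 2P − Q = 0.616278, giving −½ ln(0.616278) = 0.242029.
1 − 2Q = 0.945736, giving −¼ ln(0.945736) = 0.013948.
d = 0.242029 + 0.013948 = 0.255977.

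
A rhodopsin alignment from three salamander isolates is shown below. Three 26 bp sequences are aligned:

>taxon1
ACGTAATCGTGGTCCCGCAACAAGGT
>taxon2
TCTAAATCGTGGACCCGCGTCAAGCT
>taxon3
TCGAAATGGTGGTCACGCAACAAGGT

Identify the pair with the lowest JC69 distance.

taxon1 and taxon3

taxon1–taxon2: 7/26 differ, p = 0.269, d = 0.334.
taxon1–taxon3: 4/26 differ, p = 0.154, d = 0.172.
taxon2–taxon3: 7/26 differ, p = 0.269, d = 0.334.
The smallest distance is between taxon1 and taxon3.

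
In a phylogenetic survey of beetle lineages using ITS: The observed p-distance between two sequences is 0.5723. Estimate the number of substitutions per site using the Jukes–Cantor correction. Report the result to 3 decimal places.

d = −(3/4) ln(1 − 4p/3) = −0.75 ln(1 − 0.763067) = −0.75 ln(0.236933)
  = −0.75 × (-1.439978) = 1.079984 substitutions/site.

1.080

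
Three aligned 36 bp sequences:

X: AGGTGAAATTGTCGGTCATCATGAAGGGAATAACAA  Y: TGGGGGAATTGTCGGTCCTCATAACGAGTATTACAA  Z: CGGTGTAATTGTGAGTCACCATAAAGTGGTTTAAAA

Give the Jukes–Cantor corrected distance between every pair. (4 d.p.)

d(X,Y) = 0.3041, d(X,Z) = 0.3924, d(Y,Z) = 0.4408

X–Y: 9/36 sites differ → p = 0.25, d = −0.75 ln(1 − 0.333333) = 0.304098 ≈ 0.3041.
X–Z: 11/36 sites differ → p ≈ 0.305556, d = −0.75 ln(1 − 0.407408) = 0.392437 ≈ 0.3924.
Y–Z: 12/36 sites differ → p ≈ 0.333333, d = −0.75 ln(1 − 0.444444) = 0.440839 ≈ 0.4408.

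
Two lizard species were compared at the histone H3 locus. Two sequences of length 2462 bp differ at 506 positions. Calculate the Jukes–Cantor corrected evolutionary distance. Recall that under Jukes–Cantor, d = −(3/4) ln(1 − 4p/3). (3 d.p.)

p = 506/2462 ≈ 0.205524.
d = −(3/4) ln(1 − 4p/3) = −0.75 ln(1 − 0.274032) = −0.75 ln(0.725968)
  = −0.75 × (-0.320249) = 0.240187 substitutions/site.

0.240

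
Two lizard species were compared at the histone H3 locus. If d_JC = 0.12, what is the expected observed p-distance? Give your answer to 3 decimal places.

p = (3/4)(1 − e^(−4d/3)) = 0.75 × (1 − e^(-0.16)) = 0.75 × (1 − 0.852144) = 0.110892.

0.111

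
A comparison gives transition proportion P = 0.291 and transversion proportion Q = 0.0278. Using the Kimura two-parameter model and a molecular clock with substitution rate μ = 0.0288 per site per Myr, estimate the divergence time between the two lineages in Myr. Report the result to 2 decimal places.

Under the Kimura two-parameter model, d = −½ ln(1 − 2P − Q) − ¼ ln(1 − 2Q).
1 − 2P − Q = 0.3902, giving −½ ln(0.3902) = 0.470548.
1 − 2Q = 0.9444, giving −¼ ln(0.9444) = 0.014301.
d = 0.470548 + 0.014301 = 0.484849.
Under a molecular clock d = 2μt, so t = d/(2μ) = 0.484849 / (2 × 0.0288) = 8.42 Myr.

8.42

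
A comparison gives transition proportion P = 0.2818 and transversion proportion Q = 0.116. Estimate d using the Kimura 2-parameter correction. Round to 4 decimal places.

Under the Kimura two-parameter model, d = −½ ln(1 − 2P − Q) − ¼ ln(1 − 2Q).
1 − 2P − Q = 0.3204, giving −½ ln(0.3204) = 0.569093.
1 − 2Q = 0.768, giving −¼ ln(0.768) = 0.065991.
d = 0.569093 + 0.065991 = 0.635084.

0.6351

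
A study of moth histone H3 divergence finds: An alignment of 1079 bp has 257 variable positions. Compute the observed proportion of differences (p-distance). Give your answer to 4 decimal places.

0.2382

p = 257/1079 = 0.238183… ≈ 0.2382 (to 4 d.p.).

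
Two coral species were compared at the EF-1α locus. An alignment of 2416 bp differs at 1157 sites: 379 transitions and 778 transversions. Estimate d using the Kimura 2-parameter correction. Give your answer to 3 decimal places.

0.763

P = 379/2416 ≈ 0.156871 and Q = 778/2416 ≈ 0.32202.
Under the Kimura two-parameter model, d = −½ ln(1 − 2P − Q) − ¼ ln(1 − 2Q).
1 − 2P − Q = 0.364238, giving −½ ln(0.364238) = 0.504974.
1 − 2Q = 0.35596, giving −¼ ln(0.35596) = 0.258234.
d = 0.504974 + 0.258234 = 0.763208.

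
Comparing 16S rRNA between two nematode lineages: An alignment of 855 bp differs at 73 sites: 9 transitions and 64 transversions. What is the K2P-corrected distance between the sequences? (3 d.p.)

P = 9/855 ≈ 0.010526 and Q = 64/855 ≈ 0.074854.
Under the Kimura two-parameter model, d = −½ ln(1 − 2P − Q) − ¼ ln(1 − 2Q).
1 − 2P − Q = 0.904094, giving −½ ln(0.904094) = 0.050411.
1 − 2Q = 0.850292, giving −¼ ln(0.850292) = 0.040544.
d = 0.050411 + 0.040544 = 0.090955.

0.091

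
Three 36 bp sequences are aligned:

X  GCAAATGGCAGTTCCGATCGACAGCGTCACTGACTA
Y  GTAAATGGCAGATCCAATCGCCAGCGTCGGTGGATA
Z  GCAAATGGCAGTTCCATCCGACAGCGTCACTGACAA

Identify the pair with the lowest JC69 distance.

X–Y: 8/36 differ, p = 0.222, d = 0.264.
X–Z: 4/36 differ, p = 0.111, d = 0.120.
Y–Z: 10/36 differ, p = 0.278, d = 0.347.
The smallest distance is between X and Z.

X and Z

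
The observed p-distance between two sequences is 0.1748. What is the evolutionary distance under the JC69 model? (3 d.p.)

d = −(3/4) ln(1 − 4p/3) = −0.75 ln(1 − 0.233067) = −0.75 ln(0.766933)
  = −0.75 × (-0.265356) = 0.199017 substitutions/site.

0.199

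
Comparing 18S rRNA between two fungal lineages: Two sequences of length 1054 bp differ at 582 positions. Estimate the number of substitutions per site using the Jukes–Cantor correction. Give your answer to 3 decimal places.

p = 582/1054 ≈ 0.552182.
d = −(3/4) ln(1 − 4p/3) = −0.75 ln(1 − 0.736243) = −0.75 ln(0.263757)
  = −0.75 × (-1.332727) = 0.999545 substitutions/site.

1.000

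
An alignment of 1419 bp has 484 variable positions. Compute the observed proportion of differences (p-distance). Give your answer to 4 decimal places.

0.3411

p = 484/1419 = 0.341085… ≈ 0.3411 (to 4 d.p.).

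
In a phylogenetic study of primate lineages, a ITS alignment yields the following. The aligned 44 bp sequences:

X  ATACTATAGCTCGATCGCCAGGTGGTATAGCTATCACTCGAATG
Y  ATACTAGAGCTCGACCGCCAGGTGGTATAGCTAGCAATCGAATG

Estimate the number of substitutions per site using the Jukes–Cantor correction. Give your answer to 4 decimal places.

The sequences differ at 4 of 44 sites (7, 15, 34, 37), so p = 4/44 ≈ 0.090909.
d = −(3/4) ln(1 − 4p/3) = −0.75 ln(1 − 0.121212) = −0.75 ln(0.878788)
  = −0.75 × (-0.129212) = 0.096909 substitutions/site.

0.0969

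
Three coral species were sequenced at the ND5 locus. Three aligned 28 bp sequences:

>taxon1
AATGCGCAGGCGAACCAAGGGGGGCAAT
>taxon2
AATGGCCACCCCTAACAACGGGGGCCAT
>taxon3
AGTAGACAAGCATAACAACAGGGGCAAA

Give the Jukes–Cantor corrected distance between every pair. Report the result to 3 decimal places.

taxon1–taxon2: 9/28 sites differ → p ≈ 0.321429, d = −0.75 ln(1 − 0.428572) = 0.419713 ≈ 0.420.
taxon1–taxon3: 11/28 sites differ → p ≈ 0.392857, d = −0.75 ln(1 − 0.523809) = 0.556452 ≈ 0.556.
taxon2–taxon3: 9/28 sites differ → p ≈ 0.321429, d = −0.75 ln(1 − 0.428572) = 0.419713 ≈ 0.420.

d(taxon1,taxon2) = 0.420, d(taxon1,taxon3) = 0.556, d(taxon2,taxon3) = 0.420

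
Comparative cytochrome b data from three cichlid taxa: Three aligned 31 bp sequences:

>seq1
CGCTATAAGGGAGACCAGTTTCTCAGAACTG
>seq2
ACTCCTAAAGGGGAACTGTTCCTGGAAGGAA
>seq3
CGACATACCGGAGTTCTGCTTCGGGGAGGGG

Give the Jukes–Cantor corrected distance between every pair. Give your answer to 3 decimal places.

d(seq1,seq2) = 0.985, d(seq1,seq3) = 0.691, d(seq2,seq3) = 0.777

seq1–seq2: 17/31 sites differ → p ≈ 0.548387, d = −0.75 ln(1 − 0.731183) = 0.985293 ≈ 0.985.
seq1–seq3: 14/31 sites differ → p ≈ 0.451613, d = −0.75 ln(1 − 0.602151) = 0.691262 ≈ 0.691.
seq2–seq3: 15/31 sites differ → p ≈ 0.483871, d = −0.75 ln(1 − 0.645161) = 0.777068 ≈ 0.777.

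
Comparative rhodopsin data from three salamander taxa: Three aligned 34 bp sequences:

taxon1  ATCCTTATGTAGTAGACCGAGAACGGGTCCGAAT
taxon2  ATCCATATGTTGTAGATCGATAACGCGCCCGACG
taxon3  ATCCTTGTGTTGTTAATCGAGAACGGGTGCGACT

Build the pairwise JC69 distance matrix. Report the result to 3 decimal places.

d(taxon1,taxon2) = 0.282, d(taxon1,taxon3) = 0.241, d(taxon2,taxon3) = 0.326

taxon1–taxon2: 8/34 sites differ → p ≈ 0.235294, d = −0.75 ln(1 − 0.313725) = 0.282358 ≈ 0.282.
taxon1–taxon3: 7/34 sites differ → p ≈ 0.205882, d = −0.75 ln(1 − 0.274509) = 0.240680 ≈ 0.241.
taxon2–taxon3: 9/34 sites differ → p ≈ 0.264706, d = −0.75 ln(1 − 0.352941) = 0.326488 ≈ 0.326.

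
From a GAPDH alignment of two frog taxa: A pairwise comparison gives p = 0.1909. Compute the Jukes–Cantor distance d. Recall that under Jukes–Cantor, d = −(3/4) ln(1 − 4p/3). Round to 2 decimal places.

d = −(3/4) ln(1 − 4p/3) = −0.75 ln(1 − 0.254533) = −0.75 ln(0.745467)
  = −0.75 × (-0.293744) = 0.220308 substitutions/site.

0.22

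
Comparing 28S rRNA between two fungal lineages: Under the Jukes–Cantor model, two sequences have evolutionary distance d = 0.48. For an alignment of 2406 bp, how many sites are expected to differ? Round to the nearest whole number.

Invert JC69: p = (3/4)(1 − e^(−4d/3)) = 0.75 × (1 − e^(-0.64)) = 0.75 × (1 − 0.527292) = 0.354531.
Expected differing sites = pL ≈ 0.354531 × 2406 = 853.001586 ≈ 853.

853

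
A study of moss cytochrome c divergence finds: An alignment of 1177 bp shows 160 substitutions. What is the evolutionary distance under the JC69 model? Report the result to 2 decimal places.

0.15

p = 160/1177 ≈ 0.135939.
d = −(3/4) ln(1 − 4p/3) = −0.75 ln(1 − 0.181252) = −0.75 ln(0.818748)
  = −0.75 × (-0.199979) = 0.149984 substitutions/site.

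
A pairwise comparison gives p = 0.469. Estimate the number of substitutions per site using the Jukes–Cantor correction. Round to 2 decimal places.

0.74

d = −(3/4) ln(1 − 4p/3) = −0.75 ln(1 − 0.625333) = −0.75 ln(0.374667)
  = −0.75 × (-0.981718) = 0.736289 substitutions/site.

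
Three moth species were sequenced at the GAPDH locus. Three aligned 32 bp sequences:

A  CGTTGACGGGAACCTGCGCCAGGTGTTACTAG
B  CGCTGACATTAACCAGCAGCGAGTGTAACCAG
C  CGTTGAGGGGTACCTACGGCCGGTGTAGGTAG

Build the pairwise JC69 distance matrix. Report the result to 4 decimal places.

A–B: 11/32 sites differ → p = 0.34375, d = −0.75 ln(1 − 0.458333) = 0.459828 ≈ 0.4598.
A–C: 8/32 sites differ → p = 0.25, d = −0.75 ln(1 − 0.333333) = 0.304098 ≈ 0.3041.
B–C: 14/32 sites differ → p = 0.4375, d = −0.75 ln(1 − 0.583333) = 0.656601 ≈ 0.6566.

d(A,B) = 0.4598, d(A,C) = 0.3041, d(B,C) = 0.6566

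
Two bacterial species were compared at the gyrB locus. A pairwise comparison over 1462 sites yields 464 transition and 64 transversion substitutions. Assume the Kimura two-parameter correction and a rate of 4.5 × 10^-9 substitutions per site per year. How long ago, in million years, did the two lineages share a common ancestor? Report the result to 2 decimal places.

P = 464/1462 ≈ 0.317373 and Q = 64/1462 ≈ 0.043776.
Under the Kimura two-parameter model, d = −½ ln(1 − 2P − Q) − ¼ ln(1 − 2Q).
1 − 2P − Q = 0.321478, giving −½ ln(0.321478) = 0.567413.
1 − 2Q = 0.912448, giving −¼ ln(0.912448) = 0.022906.
d = 0.567413 + 0.022906 = 0.590319.
Under a molecular clock d = 2μt, so t = d/(2μ) = 0.590319 / (2 × 4.5 × 10^-9) = 65.59 million years.

65.59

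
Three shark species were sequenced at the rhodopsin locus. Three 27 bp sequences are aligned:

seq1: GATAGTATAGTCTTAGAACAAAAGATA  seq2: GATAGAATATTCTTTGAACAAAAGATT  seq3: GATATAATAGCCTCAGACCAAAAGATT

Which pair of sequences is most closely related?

seq1–seq2: 4/27 differ, p = 0.148, d = 0.165.
seq1–seq3: 6/27 differ, p = 0.222, d = 0.264.
seq2–seq3: 6/27 differ, p = 0.222, d = 0.264.
The smallest distance is between seq1 and seq2.

seq1 and seq2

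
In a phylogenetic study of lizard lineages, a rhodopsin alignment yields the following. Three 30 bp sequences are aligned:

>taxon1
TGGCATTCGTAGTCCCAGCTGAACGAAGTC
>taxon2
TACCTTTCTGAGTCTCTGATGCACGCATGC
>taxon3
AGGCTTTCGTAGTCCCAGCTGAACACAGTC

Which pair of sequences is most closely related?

taxon1 and taxon3

taxon1–taxon2: 12/30 differ, p = 0.400, d = 0.572.
taxon1–taxon3: 4/30 differ, p = 0.133, d = 0.147.
taxon2–taxon3: 12/30 differ, p = 0.400, d = 0.572.
The smallest distance is between taxon1 and taxon3.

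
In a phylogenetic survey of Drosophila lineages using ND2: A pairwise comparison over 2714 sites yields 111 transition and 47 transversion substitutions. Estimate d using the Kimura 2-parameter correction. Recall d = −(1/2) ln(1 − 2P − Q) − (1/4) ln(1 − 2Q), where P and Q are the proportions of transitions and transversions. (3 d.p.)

P = 111/2714 ≈ 0.040899 and Q = 47/2714 ≈ 0.017318.
Under the Kimura two-parameter model, d = −½ ln(1 − 2P − Q) − ¼ ln(1 − 2Q).
1 − 2P − Q = 0.900884, giving −½ ln(0.900884) = 0.052189.
1 − 2Q = 0.965364, giving −¼ ln(0.965364) = 0.008813.
d = 0.052189 + 0.008813 = 0.061002.

0.061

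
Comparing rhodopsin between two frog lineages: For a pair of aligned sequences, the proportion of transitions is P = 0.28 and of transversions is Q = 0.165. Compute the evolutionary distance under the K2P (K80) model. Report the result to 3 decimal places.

0.746

Under the Kimura two-parameter model, d = −½ ln(1 − 2P − Q) − ¼ ln(1 − 2Q).
1 − 2P − Q = 0.275, giving −½ ln(0.275) = 0.645492.
1 − 2Q = 0.67, giving −¼ ln(0.67) = 0.100119.
d = 0.645492 + 0.100119 = 0.745611.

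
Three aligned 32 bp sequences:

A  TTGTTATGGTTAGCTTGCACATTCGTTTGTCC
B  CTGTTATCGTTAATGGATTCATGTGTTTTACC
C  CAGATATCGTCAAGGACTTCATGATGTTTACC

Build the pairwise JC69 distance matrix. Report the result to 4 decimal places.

d(A,B) = 0.5851, d(A,C) = 1.0397, d(B,C) = 0.3525

A–B: 13/32 sites differ → p = 0.40625, d = −0.75 ln(1 − 0.541667) = 0.585119 ≈ 0.5851.
A–C: 18/32 sites differ → p = 0.5625, d = −0.75 ln(1 − 0.75) = 1.039721 ≈ 1.0397.
B–C: 9/32 sites differ → p = 0.28125, d = −0.75 ln(1 − 0.375) = 0.352503 ≈ 0.3525.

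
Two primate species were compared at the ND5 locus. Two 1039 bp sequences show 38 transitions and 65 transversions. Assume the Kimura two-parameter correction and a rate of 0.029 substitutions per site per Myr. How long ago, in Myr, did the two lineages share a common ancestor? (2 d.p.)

P = 38/1039 ≈ 0.036574 and Q = 65/1039 ≈ 0.06256.
Under the Kimura two-parameter model, d = −½ ln(1 − 2P − Q) − ¼ ln(1 − 2Q).
1 − 2P − Q = 0.864292, giving −½ ln(0.864292) = 0.072922.
1 − 2Q = 0.87488, giving −¼ ln(0.87488) = 0.033417.
d = 0.072922 + 0.033417 = 0.106339.
Under a molecular clock d = 2μt, so t = d/(2μ) = 0.106339 / (2 × 0.029) = 1.83 Myr.

1.83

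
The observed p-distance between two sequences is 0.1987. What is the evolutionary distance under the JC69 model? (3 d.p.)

d = −(3/4) ln(1 − 4p/3) = −0.75 ln(1 − 0.264933) = −0.75 ln(0.735067)
  = −0.75 × (-0.307794) = 0.230846 substitutions/site.

0.231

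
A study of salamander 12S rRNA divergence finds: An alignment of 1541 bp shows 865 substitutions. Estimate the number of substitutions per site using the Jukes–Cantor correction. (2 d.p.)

1.04

p = 865/1541 ≈ 0.561324.
d = −(3/4) ln(1 − 4p/3) = −0.75 ln(1 − 0.748432) = −0.75 ln(0.251568)
  = −0.75 × (-1.380042) = 1.035032 substitutions/site.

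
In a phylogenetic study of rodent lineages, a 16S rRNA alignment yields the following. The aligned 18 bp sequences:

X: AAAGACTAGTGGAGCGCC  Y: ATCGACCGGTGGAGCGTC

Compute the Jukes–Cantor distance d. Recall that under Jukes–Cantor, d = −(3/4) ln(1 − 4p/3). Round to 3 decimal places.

The sequences differ at 5 of 18 sites (2, 3, 7, 8, 17), so p = 5/18 ≈ 0.277778.
d = −(3/4) ln(1 − 4p/3) = −0.75 ln(1 − 0.370371) = −0.75 ln(0.629629)
  = −0.75 × (-0.462625) = 0.346969 substitutions/site.

0.347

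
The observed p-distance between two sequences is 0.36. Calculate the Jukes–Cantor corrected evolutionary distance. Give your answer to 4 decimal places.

0.4904

d = −(3/4) ln(1 − 4p/3) = −0.75 ln(1 − 0.48) = −0.75 ln(0.52)
  = −0.75 × (-0.653926) = 0.490445 substitutions/site.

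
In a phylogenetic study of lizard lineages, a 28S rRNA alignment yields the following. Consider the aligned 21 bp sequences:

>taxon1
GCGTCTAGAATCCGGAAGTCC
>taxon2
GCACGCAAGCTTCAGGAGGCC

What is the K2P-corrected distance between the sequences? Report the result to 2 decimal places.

1.26

Of 21 sites, 8 differences are transitions and 3 are transversions, so P = 8/21 ≈ 0.380952 and Q = 3/21 ≈ 0.142857.
Under the Kimura two-parameter model, d = −½ ln(1 − 2P − Q) − ¼ ln(1 − 2Q).
1 − 2P − Q = 0.095239, giving −½ ln(0.095239) = 1.175683.
1 − 2Q = 0.714286, giving −¼ ln(0.714286) = 0.084118.
d = 1.175683 + 0.084118 = 1.259801.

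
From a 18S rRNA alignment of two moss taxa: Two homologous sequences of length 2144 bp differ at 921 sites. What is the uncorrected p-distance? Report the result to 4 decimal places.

p = 921/2144 = 0.429570… ≈ 0.4296 (to 4 d.p.).

0.4296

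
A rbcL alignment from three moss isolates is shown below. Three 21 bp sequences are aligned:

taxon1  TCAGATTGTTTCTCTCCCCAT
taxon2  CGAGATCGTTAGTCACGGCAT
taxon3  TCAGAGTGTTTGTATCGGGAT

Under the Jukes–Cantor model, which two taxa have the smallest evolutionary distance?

taxon1–taxon2: 8/21 differ, p = 0.381, d = 0.532.
taxon1–taxon3: 6/21 differ, p = 0.286, d = 0.360.
taxon2–taxon3: 8/21 differ, p = 0.381, d = 0.532.
The smallest distance is between taxon1 and taxon3.

taxon1 and taxon3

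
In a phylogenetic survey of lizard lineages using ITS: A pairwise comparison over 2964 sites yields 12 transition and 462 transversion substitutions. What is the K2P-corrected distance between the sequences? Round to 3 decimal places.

P = 12/2964 ≈ 0.004049 and Q = 462/2964 ≈ 0.15587.
Under the Kimura two-parameter model, d = −½ ln(1 − 2P − Q) − ¼ ln(1 − 2Q).
1 − 2P − Q = 0.836032, giving −½ ln(0.836032) = 0.089544.
1 − 2Q = 0.68826, giving −¼ ln(0.68826) = 0.093397.
d = 0.089544 + 0.093397 = 0.182941.

0.183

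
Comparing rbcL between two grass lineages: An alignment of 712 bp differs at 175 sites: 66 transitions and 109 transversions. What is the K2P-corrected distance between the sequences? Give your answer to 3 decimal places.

0.298

P = 66/712 ≈ 0.092697 and Q = 109/712 ≈ 0.15309.
Under the Kimura two-parameter model, d = −½ ln(1 − 2P − Q) − ¼ ln(1 − 2Q).
1 − 2P − Q = 0.661516, giving −½ ln(0.661516) = 0.206611.
1 − 2Q = 0.69382, giving −¼ ln(0.69382) = 0.091386.
d = 0.206611 + 0.091386 = 0.297997.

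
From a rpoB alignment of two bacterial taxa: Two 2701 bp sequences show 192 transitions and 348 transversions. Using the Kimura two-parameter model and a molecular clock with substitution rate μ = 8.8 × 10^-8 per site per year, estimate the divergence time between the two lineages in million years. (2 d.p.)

P = 192/2701 ≈ 0.071085 and Q = 348/2701 ≈ 0.128841.
Under the Kimura two-parameter model, d = −½ ln(1 − 2P − Q) − ¼ ln(1 − 2Q).
1 − 2P − Q = 0.728989, giving −½ ln(0.728989) = 0.158048.
1 − 2Q = 0.742318, giving −¼ ln(0.742318) = 0.074494.
d = 0.158048 + 0.074494 = 0.232542.
Under a molecular clock d = 2μt, so t = d/(2μ) = 0.232542 / (2 × 8.8 × 10^-8) = 1.32 million years.

1.32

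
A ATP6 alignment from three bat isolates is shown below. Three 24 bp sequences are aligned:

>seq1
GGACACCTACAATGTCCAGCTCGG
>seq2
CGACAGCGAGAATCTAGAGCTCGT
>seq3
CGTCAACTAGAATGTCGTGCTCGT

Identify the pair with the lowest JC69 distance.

seq2 and seq3

seq1–seq2: 8/24 differ, p = 0.333, d = 0.441.
seq1–seq3: 7/24 differ, p = 0.292, d = 0.369.
seq2–seq3: 6/24 differ, p = 0.250, d = 0.304.
The smallest distance is between seq2 and seq3.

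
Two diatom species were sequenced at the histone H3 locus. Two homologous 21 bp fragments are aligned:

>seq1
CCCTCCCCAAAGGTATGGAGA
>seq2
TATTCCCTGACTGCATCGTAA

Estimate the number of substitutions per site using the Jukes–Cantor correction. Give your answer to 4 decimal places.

The sequences differ at 11 of 21 sites, so p = 11/21 ≈ 0.52381.
d = −(3/4) ln(1 − 4p/3) = −0.75 ln(1 − 0.698413) = −0.75 ln(0.301587)
  = −0.75 × (-1.198697) = 0.899023 substitutions/site.

0.8990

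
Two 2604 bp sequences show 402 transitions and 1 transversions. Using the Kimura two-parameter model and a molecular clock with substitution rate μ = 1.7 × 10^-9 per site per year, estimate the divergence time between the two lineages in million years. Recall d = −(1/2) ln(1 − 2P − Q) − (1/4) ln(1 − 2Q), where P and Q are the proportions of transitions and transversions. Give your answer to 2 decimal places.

54.44

P = 402/2604 ≈ 0.154378 and Q = 1/2604 ≈ 0.000384.
Under the Kimura two-parameter model, d = −½ ln(1 − 2P − Q) − ¼ ln(1 − 2Q).
1 − 2P − Q = 0.69086, giving −½ ln(0.69086) = 0.184909.
1 − 2Q = 0.999232, giving −¼ ln(0.999232) = 0.000192.
d = 0.184909 + 0.000192 = 0.185101.
Under a molecular clock d = 2μt, so t = d/(2μ) = 0.185101 / (2 × 1.7 × 10^-9) = 54.44 million years.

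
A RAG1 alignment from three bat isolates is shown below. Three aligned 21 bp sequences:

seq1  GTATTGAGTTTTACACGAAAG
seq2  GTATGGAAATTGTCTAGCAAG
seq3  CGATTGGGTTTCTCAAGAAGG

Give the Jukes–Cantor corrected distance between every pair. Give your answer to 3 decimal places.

d(seq1,seq2) = 0.532, d(seq1,seq3) = 0.441, d(seq2,seq3) = 0.756

seq1–seq2: 8/21 sites differ → p ≈ 0.380952, d = −0.75 ln(1 − 0.507936) = 0.531860 ≈ 0.532.
seq1–seq3: 7/21 sites differ → p ≈ 0.333333, d = −0.75 ln(1 − 0.444444) = 0.440839 ≈ 0.441.
seq2–seq3: 10/21 sites differ → p ≈ 0.47619, d = −0.75 ln(1 − 0.63492) = 0.755729 ≈ 0.756.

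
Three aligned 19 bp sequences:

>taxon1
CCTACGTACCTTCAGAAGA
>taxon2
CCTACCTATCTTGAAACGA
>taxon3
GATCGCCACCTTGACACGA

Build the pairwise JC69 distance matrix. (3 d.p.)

taxon1–taxon2: 5/19 sites differ → p ≈ 0.263158, d = −0.75 ln(1 − 0.350877) = 0.324100 ≈ 0.324.
taxon1–taxon3: 9/19 sites differ → p ≈ 0.473684, d = −0.75 ln(1 − 0.631579) = 0.748897 ≈ 0.749.
taxon2–taxon3: 7/19 sites differ → p ≈ 0.368421, d = −0.75 ln(1 − 0.491228) = 0.506816 ≈ 0.507.

d(taxon1,taxon2) = 0.324, d(taxon1,taxon3) = 0.749, d(taxon2,taxon3) = 0.507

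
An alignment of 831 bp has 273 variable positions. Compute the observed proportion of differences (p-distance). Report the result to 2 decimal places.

0.33

p = 273/831 = 0.328519… ≈ 0.33 (to 2 d.p.).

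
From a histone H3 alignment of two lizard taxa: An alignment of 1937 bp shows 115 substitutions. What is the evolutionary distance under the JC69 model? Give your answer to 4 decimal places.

p = 115/1937 ≈ 0.05937.
d = −(3/4) ln(1 − 4p/3) = −0.75 ln(1 − 0.07916) = −0.75 ln(0.92084)
  = −0.75 × (-0.082469) = 0.061852 substitutions/site.

0.0619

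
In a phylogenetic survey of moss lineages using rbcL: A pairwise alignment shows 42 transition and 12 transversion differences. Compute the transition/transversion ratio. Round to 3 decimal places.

R = 42/12 = 3.500.

3.500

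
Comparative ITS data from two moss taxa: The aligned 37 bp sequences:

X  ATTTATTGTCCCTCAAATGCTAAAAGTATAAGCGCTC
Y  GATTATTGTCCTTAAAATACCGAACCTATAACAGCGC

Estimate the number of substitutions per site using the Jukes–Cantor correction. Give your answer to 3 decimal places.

0.425

The sequences differ at 12 of 37 sites, so p = 12/37 ≈ 0.324324.
d = −(3/4) ln(1 − 4p/3) = −0.75 ln(1 − 0.432432) = −0.75 ln(0.567568)
  = −0.75 × (-0.566395) = 0.424796 substitutions/site.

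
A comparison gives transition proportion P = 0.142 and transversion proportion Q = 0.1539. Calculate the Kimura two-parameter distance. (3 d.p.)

Under the Kimura two-parameter model, d = −½ ln(1 − 2P − Q) − ¼ ln(1 − 2Q).
1 − 2P − Q = 0.5621, giving −½ ln(0.5621) = 0.288038.
1 − 2Q = 0.6922, giving −¼ ln(0.6922) = 0.091970.
d = 0.288038 + 0.091970 = 0.380008.

0.380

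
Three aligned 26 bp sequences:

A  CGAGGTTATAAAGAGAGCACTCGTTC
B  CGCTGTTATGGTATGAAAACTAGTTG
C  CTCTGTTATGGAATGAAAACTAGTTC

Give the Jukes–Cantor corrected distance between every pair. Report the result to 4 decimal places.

d(A,B) = 0.6228, d(A,C) = 0.5393, d(B,C) = 0.1253

A–B: 11/26 sites differ → p ≈ 0.423077, d = −0.75 ln(1 − 0.564103) = 0.622762 ≈ 0.6228.
A–C: 10/26 sites differ → p ≈ 0.384615, d = −0.75 ln(1 − 0.51282) = 0.539341 ≈ 0.5393.
B–C: 3/26 sites differ → p ≈ 0.115385, d = −0.75 ln(1 − 0.153847) = 0.125291 ≈ 0.1253.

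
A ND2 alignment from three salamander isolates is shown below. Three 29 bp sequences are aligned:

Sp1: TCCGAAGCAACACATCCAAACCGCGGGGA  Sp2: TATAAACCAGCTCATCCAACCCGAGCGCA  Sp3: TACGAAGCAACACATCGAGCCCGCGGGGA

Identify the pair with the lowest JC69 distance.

Sp1 and Sp3

Sp1–Sp2: 10/29 differ, p = 0.345, d = 0.462.
Sp1–Sp3: 4/29 differ, p = 0.138, d = 0.152.
Sp2–Sp3: 10/29 differ, p = 0.345, d = 0.462.
The smallest distance is between Sp1 and Sp3.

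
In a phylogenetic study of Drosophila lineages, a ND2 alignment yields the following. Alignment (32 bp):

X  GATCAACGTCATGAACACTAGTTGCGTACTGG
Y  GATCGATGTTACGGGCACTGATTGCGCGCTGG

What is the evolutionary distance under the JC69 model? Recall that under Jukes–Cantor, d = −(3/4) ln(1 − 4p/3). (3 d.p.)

The sequences differ at 10 of 32 sites (5, 7, 10, 12, 14, 15, 20, 21, 27, 28), so p = 10/32 = 0.3125.
d = −(3/4) ln(1 − 4p/3) = −0.75 ln(1 − 0.416667) = −0.75 ln(0.583333)
  = −0.75 × (-0.538997) = 0.404248 substitutions/site.

0.404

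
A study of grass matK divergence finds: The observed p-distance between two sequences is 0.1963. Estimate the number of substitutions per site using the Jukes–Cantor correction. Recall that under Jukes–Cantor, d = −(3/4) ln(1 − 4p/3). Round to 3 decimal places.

d = −(3/4) ln(1 − 4p/3) = −0.75 ln(1 − 0.261733) = −0.75 ln(0.738267)
  = −0.75 × (-0.303450) = 0.227588 substitutions/site.

0.228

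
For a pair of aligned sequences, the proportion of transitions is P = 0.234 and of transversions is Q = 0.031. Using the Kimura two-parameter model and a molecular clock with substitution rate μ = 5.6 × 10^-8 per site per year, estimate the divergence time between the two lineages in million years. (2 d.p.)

Under the Kimura two-parameter model, d = −½ ln(1 − 2P − Q) − ¼ ln(1 − 2Q).
1 − 2P − Q = 0.501, giving −½ ln(0.501) = 0.345575.
1 − 2Q = 0.938, giving −¼ ln(0.938) = 0.016001.
d = 0.345575 + 0.016001 = 0.361576.
Under a molecular clock d = 2μt, so t = d/(2μ) = 0.361576 / (2 × 5.6 × 10^-8) = 3.23 million years.

3.23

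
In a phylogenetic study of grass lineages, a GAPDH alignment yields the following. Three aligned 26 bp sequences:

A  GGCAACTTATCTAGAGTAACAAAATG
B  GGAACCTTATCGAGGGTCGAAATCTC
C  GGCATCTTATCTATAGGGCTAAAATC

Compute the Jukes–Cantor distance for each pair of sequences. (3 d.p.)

d(A,B) = 0.539, d(A,C) = 0.334, d(B,C) = 0.623

A–B: 10/26 sites differ → p ≈ 0.384615, d = −0.75 ln(1 − 0.51282) = 0.539341 ≈ 0.539.
A–C: 7/26 sites differ → p ≈ 0.269231, d = −0.75 ln(1 − 0.358975) = 0.333515 ≈ 0.334.
B–C: 11/26 sites differ → p ≈ 0.423077, d = −0.75 ln(1 − 0.564103) = 0.622762 ≈ 0.623.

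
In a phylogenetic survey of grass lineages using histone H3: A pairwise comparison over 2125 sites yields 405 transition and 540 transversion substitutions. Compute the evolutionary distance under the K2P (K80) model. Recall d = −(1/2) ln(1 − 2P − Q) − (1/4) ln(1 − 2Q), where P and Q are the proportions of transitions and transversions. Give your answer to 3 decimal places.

0.682

P = 405/2125 ≈ 0.190588 and Q = 540/2125 ≈ 0.254118.
Under the Kimura two-parameter model, d = −½ ln(1 − 2P − Q) − ¼ ln(1 − 2Q).
1 − 2P − Q = 0.364706, giving −½ ln(0.364706) = 0.504332.
1 − 2Q = 0.491764, giving −¼ ln(0.491764) = 0.177439.
d = 0.504332 + 0.177439 = 0.681771.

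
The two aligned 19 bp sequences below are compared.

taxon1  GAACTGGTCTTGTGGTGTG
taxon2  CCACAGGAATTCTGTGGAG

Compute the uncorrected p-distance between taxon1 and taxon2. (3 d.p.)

0.474

The sequences differ at 9 of 19 positions (sites 1, 2, 5, 8, 9, 12, 15, 16, 18).
p = 9/19 = 0.473684… ≈ 0.474 (to 3 d.p.).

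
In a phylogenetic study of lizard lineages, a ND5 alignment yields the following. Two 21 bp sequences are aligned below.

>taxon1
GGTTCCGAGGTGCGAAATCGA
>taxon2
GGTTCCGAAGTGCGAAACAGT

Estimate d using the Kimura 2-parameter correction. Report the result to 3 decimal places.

0.221

Of 21 sites, 2 differences are transitions and 2 are transversions, so P = 2/21 ≈ 0.095238 and Q = 2/21 ≈ 0.095238.
Under the Kimura two-parameter model, d = −½ ln(1 − 2P − Q) − ¼ ln(1 − 2Q).
1 − 2P − Q = 0.714286, giving −½ ln(0.714286) = 0.168236.
1 − 2Q = 0.809524, giving −¼ ln(0.809524) = 0.052827.
d = 0.168236 + 0.052827 = 0.221063.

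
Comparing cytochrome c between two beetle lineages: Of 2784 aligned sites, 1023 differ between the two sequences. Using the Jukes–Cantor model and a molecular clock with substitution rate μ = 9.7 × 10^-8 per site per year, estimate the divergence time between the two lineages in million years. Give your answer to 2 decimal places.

2.60

p = 1023/2784 ≈ 0.367457.
d = −(3/4) ln(1 − 4p/3) = −0.75 ln(1 − 0.489943) = −0.75 ln(0.510057)
  = −0.75 × (-0.673233) = 0.504925 substitutions/site.
Under a molecular clock d = 2μt, so t = d/(2μ) = 0.504925 / (2 × 9.7 × 10^-8) = 2.60 million years.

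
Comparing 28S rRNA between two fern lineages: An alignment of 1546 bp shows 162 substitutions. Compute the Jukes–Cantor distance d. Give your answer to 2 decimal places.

0.11

p = 162/1546 ≈ 0.104787.
d = −(3/4) ln(1 − 4p/3) = −0.75 ln(1 − 0.139716) = −0.75 ln(0.860284)
  = −0.75 × (-0.150493) = 0.112870 substitutions/site.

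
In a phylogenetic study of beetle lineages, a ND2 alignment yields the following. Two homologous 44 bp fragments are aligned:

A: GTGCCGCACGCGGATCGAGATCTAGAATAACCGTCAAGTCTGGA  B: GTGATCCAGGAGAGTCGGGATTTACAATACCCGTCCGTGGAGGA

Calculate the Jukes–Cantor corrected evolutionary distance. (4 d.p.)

The sequences differ at 17 of 44 sites, so p = 17/44 ≈ 0.386364.
d = −(3/4) ln(1 − 4p/3) = −0.75 ln(1 − 0.515152) = −0.75 ln(0.484848)
  = −0.75 × (-0.723920) = 0.542940 substitutions/site.

0.5429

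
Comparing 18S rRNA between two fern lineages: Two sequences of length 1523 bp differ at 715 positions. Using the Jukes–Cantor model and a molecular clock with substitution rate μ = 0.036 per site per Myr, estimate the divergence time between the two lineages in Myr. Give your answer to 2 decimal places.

p = 715/1523 ≈ 0.469468.
d = −(3/4) ln(1 − 4p/3) = −0.75 ln(1 − 0.625957) = −0.75 ln(0.374043)
  = −0.75 × (-0.983385) = 0.737539 substitutions/site.
Under a molecular clock d = 2μt, so t = d/(2μ) = 0.737539 / (2 × 0.036) = 10.24 Myr.

10.24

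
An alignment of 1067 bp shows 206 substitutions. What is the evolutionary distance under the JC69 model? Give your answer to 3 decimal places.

0.223

p = 206/1067 ≈ 0.193065.
d = −(3/4) ln(1 − 4p/3) = −0.75 ln(1 − 0.25742) = −0.75 ln(0.74258)
  = −0.75 × (-0.297625) = 0.223219 substitutions/site.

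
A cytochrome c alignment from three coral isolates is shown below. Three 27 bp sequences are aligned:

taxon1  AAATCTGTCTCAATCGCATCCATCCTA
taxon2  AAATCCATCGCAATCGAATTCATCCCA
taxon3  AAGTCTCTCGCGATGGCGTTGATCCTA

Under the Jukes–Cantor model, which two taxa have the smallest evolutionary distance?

taxon1 and taxon2

taxon1–taxon2: 6/27 differ, p = 0.222, d = 0.264.
taxon1–taxon3: 8/27 differ, p = 0.296, d = 0.377.
taxon2–taxon3: 9/27 differ, p = 0.333, d = 0.441.
The smallest distance is between taxon1 and taxon2.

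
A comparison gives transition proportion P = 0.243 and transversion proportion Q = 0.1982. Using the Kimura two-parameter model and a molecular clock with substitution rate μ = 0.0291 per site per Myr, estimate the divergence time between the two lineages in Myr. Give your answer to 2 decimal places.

12.07

Under the Kimura two-parameter model, d = −½ ln(1 − 2P − Q) − ¼ ln(1 − 2Q).
1 − 2P − Q = 0.3158, giving −½ ln(0.3158) = 0.576323.
1 − 2Q = 0.6036, giving −¼ ln(0.6036) = 0.126211.
d = 0.576323 + 0.126211 = 0.702534.
Under a molecular clock d = 2μt, so t = d/(2μ) = 0.702534 / (2 × 0.0291) = 12.07 Myr.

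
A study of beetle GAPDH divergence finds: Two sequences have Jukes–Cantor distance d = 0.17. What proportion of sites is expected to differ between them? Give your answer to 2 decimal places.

p = (3/4)(1 − e^(−4d/3)) = 0.75 × (1 − e^(-0.226667)) = 0.75 × (1 − 0.797186) = 0.152111.

0.15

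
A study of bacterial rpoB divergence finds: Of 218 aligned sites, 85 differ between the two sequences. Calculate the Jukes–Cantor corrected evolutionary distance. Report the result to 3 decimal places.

0.550

p = 85/218 ≈ 0.389908.
d = −(3/4) ln(1 − 4p/3) = −0.75 ln(1 − 0.519877) = −0.75 ln(0.480123)
  = −0.75 × (-0.733713) = 0.550285 substitutions/site.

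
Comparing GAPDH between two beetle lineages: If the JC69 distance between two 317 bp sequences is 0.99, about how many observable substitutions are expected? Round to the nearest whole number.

174

Invert JC69: p = (3/4)(1 − e^(−4d/3)) = 0.75 × (1 − e^(-1.32)) = 0.75 × (1 − 0.267135) = 0.549649.
Expected differing sites = pL ≈ 0.549649 × 317 = 174.238733 ≈ 174.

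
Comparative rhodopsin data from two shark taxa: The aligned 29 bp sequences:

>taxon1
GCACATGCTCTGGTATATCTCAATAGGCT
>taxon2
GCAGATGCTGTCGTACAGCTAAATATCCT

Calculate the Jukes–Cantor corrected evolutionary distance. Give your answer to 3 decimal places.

0.344

The sequences differ at 8 of 29 sites (4, 10, 12, 16, 18, 21, 26, 27), so p = 8/29 ≈ 0.275862.
d = −(3/4) ln(1 − 4p/3) = −0.75 ln(1 − 0.367816) = −0.75 ln(0.632184)
  = −0.75 × (-0.458575) = 0.343931 substitutions/site.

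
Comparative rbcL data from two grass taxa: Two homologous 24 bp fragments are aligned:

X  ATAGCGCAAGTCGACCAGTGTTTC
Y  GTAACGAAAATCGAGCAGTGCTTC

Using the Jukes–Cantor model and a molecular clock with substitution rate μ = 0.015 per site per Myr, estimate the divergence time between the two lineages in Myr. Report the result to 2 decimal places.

10.14

The sequences differ at 6 of 24 sites (1, 4, 7, 10, 15, 21), so p = 6/24 = 0.25.
d = −(3/4) ln(1 − 4p/3) = −0.75 ln(1 − 0.333333) = −0.75 ln(0.666667)
  = −0.75 × (-0.405465) = 0.304099 substitutions/site.
Under a molecular clock d = 2μt, so t = d/(2μ) = 0.304099 / (2 × 0.015) = 10.14 Myr.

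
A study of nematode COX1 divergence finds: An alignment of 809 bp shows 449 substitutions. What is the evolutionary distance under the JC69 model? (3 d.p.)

p = 449/809 ≈ 0.555006.
d = −(3/4) ln(1 − 4p/3) = −0.75 ln(1 − 0.740008) = −0.75 ln(0.259992)
  = −0.75 × (-1.347104) = 1.010328 substitutions/site.

1.010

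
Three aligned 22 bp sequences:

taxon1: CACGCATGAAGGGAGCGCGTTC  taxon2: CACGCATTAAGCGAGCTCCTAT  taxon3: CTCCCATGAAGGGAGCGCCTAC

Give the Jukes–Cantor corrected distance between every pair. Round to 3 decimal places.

d(taxon1,taxon2) = 0.339, d(taxon1,taxon3) = 0.208, d(taxon2,taxon3) = 0.339

taxon1–taxon2: 6/22 sites differ → p ≈ 0.272727, d = −0.75 ln(1 − 0.363636) = 0.338988 ≈ 0.339.
taxon1–taxon3: 4/22 sites differ → p ≈ 0.181818, d = −0.75 ln(1 − 0.242424) = 0.208224 ≈ 0.208.
taxon2–taxon3: 6/22 sites differ → p ≈ 0.272727, d = −0.75 ln(1 − 0.363636) = 0.338988 ≈ 0.339.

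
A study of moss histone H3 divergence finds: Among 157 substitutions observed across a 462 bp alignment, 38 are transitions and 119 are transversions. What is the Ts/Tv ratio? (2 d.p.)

0.32

R = 38/119 = 0.319327… ≈ 0.32 (to 2 d.p.).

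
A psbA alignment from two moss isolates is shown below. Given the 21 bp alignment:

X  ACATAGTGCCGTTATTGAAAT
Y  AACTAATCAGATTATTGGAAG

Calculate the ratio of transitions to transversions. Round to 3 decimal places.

0.500

Transitions are A↔G and C↔T; transversions are all other mismatches.
Transitions: 3. Transversions: 6.
R = 3/6 = 0.500.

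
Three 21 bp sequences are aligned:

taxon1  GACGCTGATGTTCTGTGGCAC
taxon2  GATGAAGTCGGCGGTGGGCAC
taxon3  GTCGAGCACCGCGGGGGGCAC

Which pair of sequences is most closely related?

taxon1–taxon2: 11/21 differ, p = 0.524, d = 0.899.
taxon1–taxon3: 11/21 differ, p = 0.524, d = 0.899.
taxon2–taxon3: 7/21 differ, p = 0.333, d = 0.441.
The smallest distance is between taxon2 and taxon3.

taxon2 and taxon3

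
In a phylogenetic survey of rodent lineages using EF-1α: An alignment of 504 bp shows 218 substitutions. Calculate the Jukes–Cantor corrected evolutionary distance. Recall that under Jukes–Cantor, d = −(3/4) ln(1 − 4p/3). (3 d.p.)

0.645

p = 218/504 ≈ 0.43254.
d = −(3/4) ln(1 − 4p/3) = −0.75 ln(1 − 0.57672) = −0.75 ln(0.42328)
  = −0.75 × (-0.859721) = 0.644791 substitutions/site.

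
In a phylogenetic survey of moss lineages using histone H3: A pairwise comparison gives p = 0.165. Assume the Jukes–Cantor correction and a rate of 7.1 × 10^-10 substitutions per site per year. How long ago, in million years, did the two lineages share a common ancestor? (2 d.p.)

131.23

d = −(3/4) ln(1 − 4p/3) = −0.75 ln(1 − 0.22) = −0.75 ln(0.78)
  = −0.75 × (-0.248461) = 0.186346 substitutions/site.
Under a molecular clock d = 2μt, so t = d/(2μ) = 0.186346 / (2 × 7.1 × 10^-10) = 131.23 million years.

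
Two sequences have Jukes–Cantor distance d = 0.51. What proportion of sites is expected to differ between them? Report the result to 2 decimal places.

0.37

p = (3/4)(1 − e^(−4d/3)) = 0.75 × (1 − e^(-0.68)) = 0.75 × (1 − 0.506617) = 0.370037.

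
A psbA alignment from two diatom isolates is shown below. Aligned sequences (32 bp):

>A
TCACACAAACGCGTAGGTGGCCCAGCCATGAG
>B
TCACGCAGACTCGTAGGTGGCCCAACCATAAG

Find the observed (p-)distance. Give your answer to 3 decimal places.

The sequences differ at 5 of 32 positions (sites 5, 8, 11, 25, 30).
p = 5/32 = 0.15625 ≈ 0.156 (to 3 d.p.).

0.156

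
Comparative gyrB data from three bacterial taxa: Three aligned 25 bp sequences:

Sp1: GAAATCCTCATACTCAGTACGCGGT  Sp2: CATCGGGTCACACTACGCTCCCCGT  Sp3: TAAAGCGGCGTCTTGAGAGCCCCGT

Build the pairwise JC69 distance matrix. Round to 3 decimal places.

Sp1–Sp2: 13/25 sites differ → p = 0.52, d = −0.75 ln(1 − 0.693333) = 0.886495 ≈ 0.886.
Sp1–Sp3: 12/25 sites differ → p = 0.48, d = −0.75 ln(1 − 0.64) = 0.766238 ≈ 0.766.
Sp2–Sp3: 13/25 sites differ → p = 0.52, d = −0.75 ln(1 − 0.693333) = 0.886495 ≈ 0.886.

d(Sp1,Sp2) = 0.886, d(Sp1,Sp3) = 0.766, d(Sp2,Sp3) = 0.886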